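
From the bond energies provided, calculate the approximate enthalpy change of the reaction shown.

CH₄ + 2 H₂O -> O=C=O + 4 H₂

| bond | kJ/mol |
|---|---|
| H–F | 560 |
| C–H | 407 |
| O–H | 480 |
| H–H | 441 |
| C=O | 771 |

Bonds broken (reactants):
  C–H: 4 × 407 = 1628
  O–H: 4 × 480 = 1920
  Σ(broken) = 3548 kJ
Bonds formed (products):
  C=O: 2 × 771 = 1542
  H–H: 4 × 441 = 1764
  Σ(formed) = 3306 kJ
ΔH = Σ(broken) − Σ(formed) = 3548 − 3306 = +242 kJ

ΔH ≈ +242 kJ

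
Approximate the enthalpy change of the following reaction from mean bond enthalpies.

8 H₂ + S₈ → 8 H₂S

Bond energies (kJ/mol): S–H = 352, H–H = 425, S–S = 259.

ΔH ≈ −160 kJ

Bonds broken (reactants):
  H–H: 8 × 425 = 3400
  S–S: 8 × 259 = 2072
  Σ(broken) = 5472 kJ
Bonds formed (products):
  S–H: 16 × 352 = 5632
  Σ(formed) = 5632 kJ
ΔH = Σ(broken) − Σ(formed) = 5472 − 5632 = −160 kJ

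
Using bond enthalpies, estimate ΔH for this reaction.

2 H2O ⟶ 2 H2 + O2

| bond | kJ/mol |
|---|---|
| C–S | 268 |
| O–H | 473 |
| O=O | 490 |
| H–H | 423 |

ΔH ≈ +556 kJ

Bonds broken (reactants):
  O–H: 4 × 473 = 1892
  Σ(broken) = 1892 kJ
Bonds formed (products):
  H–H: 2 × 423 = 846
  O=O: 1 × 490 = 490
  Σ(formed) = 1336 kJ
ΔH = Σ(broken) − Σ(formed) = 1892 − 1336 = +556 kJ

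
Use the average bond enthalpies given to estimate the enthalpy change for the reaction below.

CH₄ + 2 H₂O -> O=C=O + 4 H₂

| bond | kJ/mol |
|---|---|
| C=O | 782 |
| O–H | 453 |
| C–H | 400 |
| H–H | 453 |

ΔH ≈ +36 kJ

Bonds broken (reactants):
  C–H: 4 × 400 = 1600
  O–H: 4 × 453 = 1812
  Σ(broken) = 3412 kJ
Bonds formed (products):
  C=O: 2 × 782 = 1564
  H–H: 4 × 453 = 1812
  Σ(formed) = 3376 kJ
ΔH = Σ(broken) − Σ(formed) = 3412 − 3376 = +36 kJ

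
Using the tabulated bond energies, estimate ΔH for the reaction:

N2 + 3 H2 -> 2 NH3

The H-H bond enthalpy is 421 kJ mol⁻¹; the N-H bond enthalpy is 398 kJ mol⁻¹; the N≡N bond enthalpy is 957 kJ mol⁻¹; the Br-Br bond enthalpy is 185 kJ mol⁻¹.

Bonds broken (reactants):
  H-H: 3 × 421 = 1263
  N≡N: 1 × 957 = 957
  Σ(broken) = 2220 kJ
Bonds formed (products):
  N-H: 6 × 398 = 2388
  Σ(formed) = 2388 kJ
ΔH = Σ(broken) − Σ(formed) = 2220 − 2388 = −168 kJ

ΔH ≈ −168 kJ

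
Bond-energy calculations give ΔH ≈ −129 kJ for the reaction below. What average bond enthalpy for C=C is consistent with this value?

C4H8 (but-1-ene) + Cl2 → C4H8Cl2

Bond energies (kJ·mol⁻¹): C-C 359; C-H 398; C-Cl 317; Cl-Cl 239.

D(C=C) ≈ 625 kJ/mol

Let D be the C=C bond energy.
Σ(broken) = 2×359 + 8×398 + 1×D + 1×239 = 4141 + D
Σ(formed) = 3×359 + 2×317 + 8×398 = 4895
ΔH = Σ(broken) − Σ(formed) = (4141 + D) − (4895) = −754 + D
Setting this equal to −129 kJ gives D = 625 kJ/mol.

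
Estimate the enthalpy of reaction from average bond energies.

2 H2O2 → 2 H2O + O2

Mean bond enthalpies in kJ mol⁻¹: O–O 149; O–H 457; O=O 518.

Bonds broken (reactants):
  O–H: 4 × 457 = 1828
  O–O: 2 × 149 = 298
  Σ(broken) = 2126 kJ
Bonds formed (products):
  O–H: 4 × 457 = 1828
  O=O: 1 × 518 = 518
  Σ(formed) = 2346 kJ
ΔH = Σ(broken) − Σ(formed) = 2126 − 2346 = −220 kJ

ΔH ≈ −220 kJ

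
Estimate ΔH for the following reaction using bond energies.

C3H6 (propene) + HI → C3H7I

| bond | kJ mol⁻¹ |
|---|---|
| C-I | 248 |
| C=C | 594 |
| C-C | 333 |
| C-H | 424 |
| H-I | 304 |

Bonds broken (reactants):
  C-C: 1 × 333 = 333
  C-H: 6 × 424 = 2544
  C=C: 1 × 594 = 594
  H-I: 1 × 304 = 304
  Σ(broken) = 3775 kJ
Bonds formed (products):
  C-C: 2 × 333 = 666
  C-H: 7 × 424 = 2968
  C-I: 1 × 248 = 248
  Σ(formed) = 3882 kJ
ΔH = Σ(broken) − Σ(formed) = 3775 − 3882 = −107 kJ

ΔH ≈ −107 kJ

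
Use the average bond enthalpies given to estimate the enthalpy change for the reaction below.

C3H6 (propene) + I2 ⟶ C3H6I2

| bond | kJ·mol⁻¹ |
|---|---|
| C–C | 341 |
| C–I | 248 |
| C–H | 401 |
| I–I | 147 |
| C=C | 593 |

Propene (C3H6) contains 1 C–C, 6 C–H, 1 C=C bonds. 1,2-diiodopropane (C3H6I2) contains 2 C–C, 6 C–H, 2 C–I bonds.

Bonds broken (reactants):
  C–C: 1 × 341 = 341
  C–H: 6 × 401 = 2406
  C=C: 1 × 593 = 593
  I–I: 1 × 147 = 147
  Σ(broken) = 3487 kJ
Bonds formed (products):
  C–C: 2 × 341 = 682
  C–H: 6 × 401 = 2406
  C–I: 2 × 248 = 496
  Σ(formed) = 3584 kJ
ΔH = Σ(broken) − Σ(formed) = 3487 − 3584 = −97 kJ

ΔH ≈ −97 kJ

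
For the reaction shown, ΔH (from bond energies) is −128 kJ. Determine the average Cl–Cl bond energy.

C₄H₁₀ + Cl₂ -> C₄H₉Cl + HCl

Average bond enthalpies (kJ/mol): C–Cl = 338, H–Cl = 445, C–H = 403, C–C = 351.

D(Cl–Cl) ≈ 252 kJ/mol

Let D be the Cl–Cl bond energy.
Σ(broken) = 3×351 + 10×403 + 1×D = 5083 + D
Σ(formed) = 3×351 + 1×338 + 9×403 + 1×445 = 5463
ΔH = Σ(broken) − Σ(formed) = (5083 + D) − (5463) = −380 + D
Setting this equal to −128 kJ gives D = 252 kJ/mol.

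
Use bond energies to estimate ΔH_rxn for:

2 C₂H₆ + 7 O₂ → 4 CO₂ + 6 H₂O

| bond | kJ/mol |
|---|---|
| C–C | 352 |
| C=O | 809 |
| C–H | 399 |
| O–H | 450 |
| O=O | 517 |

ΔH ≈ −2761 kJ

Bonds broken (reactants):
  C–C: 2 × 352 = 704
  C–H: 12 × 399 = 4788
  O=O: 7 × 517 = 3619
  Σ(broken) = 9111 kJ
Bonds formed (products):
  C=O: 8 × 809 = 6472
  O–H: 12 × 450 = 5400
  Σ(formed) = 11872 kJ
ΔH = Σ(broken) − Σ(formed) = 9111 − 11872 = −2761 kJ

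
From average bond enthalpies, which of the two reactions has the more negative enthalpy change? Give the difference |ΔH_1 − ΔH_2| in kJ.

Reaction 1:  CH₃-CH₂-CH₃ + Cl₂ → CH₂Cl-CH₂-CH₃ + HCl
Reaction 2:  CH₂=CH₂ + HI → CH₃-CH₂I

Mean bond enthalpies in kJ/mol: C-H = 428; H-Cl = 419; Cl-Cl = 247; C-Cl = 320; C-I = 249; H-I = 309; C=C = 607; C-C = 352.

Reaction 2, by 49 kJ

Reaction 1:
  Bonds broken (reactants):
    C-C: 2 × 352 = 704
    C-H: 8 × 428 = 3424
    Cl-Cl: 1 × 247 = 247
    Σ(broken) = 4375 kJ
  Bonds formed (products):
    C-C: 2 × 352 = 704
    C-Cl: 1 × 320 = 320
    C-H: 7 × 428 = 2996
    H-Cl: 1 × 419 = 419
    Σ(formed) = 4439 kJ
  ΔH_1 = 4375 − 4439 = −64 kJ
Reaction 2:
  Bonds broken (reactants):
    C-H: 4 × 428 = 1712
    C=C: 1 × 607 = 607
    H-I: 1 × 309 = 309
    Σ(broken) = 2628 kJ
  Bonds formed (products):
    C-C: 1 × 352 = 352
    C-H: 5 × 428 = 2140
    C-I: 1 × 249 = 249
    Σ(formed) = 2741 kJ
  ΔH_2 = 2628 − 2741 = −113 kJ
ΔH_1 − ΔH_2 = +49 kJ, so reaction 2 has the more negative ΔH; |ΔH_1 − ΔH_2| = 49 kJ.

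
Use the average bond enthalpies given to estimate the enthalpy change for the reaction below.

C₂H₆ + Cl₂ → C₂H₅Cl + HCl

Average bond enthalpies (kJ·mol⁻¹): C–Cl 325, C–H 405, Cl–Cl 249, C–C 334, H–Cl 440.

Bonds broken (reactants):
  C–C: 1 × 334 = 334
  C–H: 6 × 405 = 2430
  Cl–Cl: 1 × 249 = 249
  Σ(broken) = 3013 kJ
Bonds formed (products):
  C–C: 1 × 334 = 334
  C–Cl: 1 × 325 = 325
  C–H: 5 × 405 = 2025
  H–Cl: 1 × 440 = 440
  Σ(formed) = 3124 kJ
ΔH = Σ(broken) − Σ(formed) = 3013 − 3124 = −111 kJ

ΔH ≈ −111 kJ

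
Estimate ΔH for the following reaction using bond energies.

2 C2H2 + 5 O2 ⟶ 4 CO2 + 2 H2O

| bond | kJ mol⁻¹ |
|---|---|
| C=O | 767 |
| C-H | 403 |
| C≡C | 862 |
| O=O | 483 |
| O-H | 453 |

ΔH ≈ −2197 kJ

Bonds broken (reactants):
  C≡C: 2 × 862 = 1724
  C-H: 4 × 403 = 1612
  O=O: 5 × 483 = 2415
  Σ(broken) = 5751 kJ
Bonds formed (products):
  C=O: 8 × 767 = 6136
  O-H: 4 × 453 = 1812
  Σ(formed) = 7948 kJ
ΔH = Σ(broken) − Σ(formed) = 5751 − 7948 = −2197 kJ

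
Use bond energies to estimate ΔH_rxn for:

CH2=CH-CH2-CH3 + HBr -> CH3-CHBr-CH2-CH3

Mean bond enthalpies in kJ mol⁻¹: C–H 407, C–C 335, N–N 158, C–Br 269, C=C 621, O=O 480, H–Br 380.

ΔH ≈ −10 kJ

Bonds broken (reactants):
  C–C: 2 × 335 = 670
  C–H: 8 × 407 = 3256
  C=C: 1 × 621 = 621
  H–Br: 1 × 380 = 380
  Σ(broken) = 4927 kJ
Bonds formed (products):
  C–Br: 1 × 269 = 269
  C–C: 3 × 335 = 1005
  C–H: 9 × 407 = 3663
  Σ(formed) = 4937 kJ
ΔH = Σ(broken) − Σ(formed) = 4927 − 4937 = −10 kJ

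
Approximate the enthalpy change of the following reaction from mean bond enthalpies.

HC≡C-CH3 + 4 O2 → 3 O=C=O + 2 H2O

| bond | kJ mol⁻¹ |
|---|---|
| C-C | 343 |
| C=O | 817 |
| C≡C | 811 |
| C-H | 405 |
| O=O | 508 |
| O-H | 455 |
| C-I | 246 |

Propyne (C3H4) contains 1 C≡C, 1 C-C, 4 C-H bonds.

ΔH ≈ −1916 kJ

Bonds broken (reactants):
  C≡C: 1 × 811 = 811
  C-C: 1 × 343 = 343
  C-H: 4 × 405 = 1620
  O=O: 4 × 508 = 2032
  Σ(broken) = 4806 kJ
Bonds formed (products):
  C=O: 6 × 817 = 4902
  O-H: 4 × 455 = 1820
  Σ(formed) = 6722 kJ
ΔH = Σ(broken) − Σ(formed) = 4806 − 6722 = −1916 kJ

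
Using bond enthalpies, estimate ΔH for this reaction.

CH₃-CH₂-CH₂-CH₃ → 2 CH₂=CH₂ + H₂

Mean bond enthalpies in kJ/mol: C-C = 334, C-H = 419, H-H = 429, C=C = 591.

Bonds broken (reactants):
  C-C: 3 × 334 = 1002
  C-H: 10 × 419 = 4190
  Σ(broken) = 5192 kJ
Bonds formed (products):
  C-H: 8 × 419 = 3352
  C=C: 2 × 591 = 1182
  H-H: 1 × 429 = 429
  Σ(formed) = 4963 kJ
ΔH = Σ(broken) − Σ(formed) = 5192 − 4963 = +229 kJ

ΔH ≈ +229 kJ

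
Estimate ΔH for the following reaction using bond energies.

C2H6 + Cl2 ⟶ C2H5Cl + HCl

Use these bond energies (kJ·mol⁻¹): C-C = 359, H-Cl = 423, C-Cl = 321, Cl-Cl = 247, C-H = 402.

ΔH ≈ −95 kJ

Bonds broken (reactants):
  C-C: 1 × 359 = 359
  C-H: 6 × 402 = 2412
  Cl-Cl: 1 × 247 = 247
  Σ(broken) = 3018 kJ
Bonds formed (products):
  C-C: 1 × 359 = 359
  C-Cl: 1 × 321 = 321
  C-H: 5 × 402 = 2010
  H-Cl: 1 × 423 = 423
  Σ(formed) = 3113 kJ
ΔH = Σ(broken) − Σ(formed) = 3018 − 3113 = −95 kJ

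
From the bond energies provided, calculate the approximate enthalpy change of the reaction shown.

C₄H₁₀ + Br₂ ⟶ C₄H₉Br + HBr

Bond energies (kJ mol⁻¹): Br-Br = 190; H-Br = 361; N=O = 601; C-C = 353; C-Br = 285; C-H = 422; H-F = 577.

ΔH ≈ −34 kJ

Bonds broken (reactants):
  Br-Br: 1 × 190 = 190
  C-C: 3 × 353 = 1059
  C-H: 10 × 422 = 4220
  Σ(broken) = 5469 kJ
Bonds formed (products):
  C-Br: 1 × 285 = 285
  C-C: 3 × 353 = 1059
  C-H: 9 × 422 = 3798
  H-Br: 1 × 361 = 361
  Σ(formed) = 5503 kJ
ΔH = Σ(broken) − Σ(formed) = 5469 − 5503 = −34 kJ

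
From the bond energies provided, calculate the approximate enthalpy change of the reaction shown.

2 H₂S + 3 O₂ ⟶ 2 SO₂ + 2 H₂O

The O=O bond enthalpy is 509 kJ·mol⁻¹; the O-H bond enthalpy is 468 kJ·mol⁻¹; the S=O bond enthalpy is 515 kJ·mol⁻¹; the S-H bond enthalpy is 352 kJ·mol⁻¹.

ΔH ≈ −997 kJ

Bonds broken (reactants):
  O=O: 3 × 509 = 1527
  S-H: 4 × 352 = 1408
  Σ(broken) = 2935 kJ
Bonds formed (products):
  O-H: 4 × 468 = 1872
  S=O: 4 × 515 = 2060
  Σ(formed) = 3932 kJ
ΔH = Σ(broken) − Σ(formed) = 2935 − 3932 = −997 kJ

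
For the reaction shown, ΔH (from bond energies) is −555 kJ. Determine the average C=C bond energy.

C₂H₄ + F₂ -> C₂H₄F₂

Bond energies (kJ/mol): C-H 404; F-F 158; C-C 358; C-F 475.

Let D be the C=C bond energy.
Σ(broken) = 4×404 + 1×D + 1×158 = 1774 + D
Σ(formed) = 1×358 + 2×475 + 4×404 = 2924
ΔH = Σ(broken) − Σ(formed) = (1774 + D) − (2924) = −1150 + D
Setting this equal to −555 kJ gives D = 595 kJ/mol.

D(C=C) ≈ 595 kJ/mol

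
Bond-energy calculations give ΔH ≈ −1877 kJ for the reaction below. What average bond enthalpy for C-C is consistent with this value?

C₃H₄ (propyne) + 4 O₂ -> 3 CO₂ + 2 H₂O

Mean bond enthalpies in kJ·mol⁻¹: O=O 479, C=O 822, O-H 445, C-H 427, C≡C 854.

Let D be the C-C bond energy.
Σ(broken) = 1×854 + 1×D + 4×427 + 4×479 = 4478 + D
Σ(formed) = 6×822 + 4×445 = 6712
ΔH = Σ(broken) − Σ(formed) = (4478 + D) − (6712) = −2234 + D
Setting this equal to −1877 kJ gives D = 357 kJ/mol.

D(C-C) ≈ 357 kJ/mol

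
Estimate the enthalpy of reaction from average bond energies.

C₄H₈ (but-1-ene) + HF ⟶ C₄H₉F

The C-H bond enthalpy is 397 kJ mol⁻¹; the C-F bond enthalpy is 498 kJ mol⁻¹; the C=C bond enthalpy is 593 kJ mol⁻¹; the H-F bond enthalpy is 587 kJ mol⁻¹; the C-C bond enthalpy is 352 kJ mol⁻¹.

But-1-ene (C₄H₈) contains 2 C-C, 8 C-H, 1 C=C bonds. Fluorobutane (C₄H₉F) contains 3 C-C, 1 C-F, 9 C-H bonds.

ΔH ≈ −67 kJ

Bonds broken (reactants):
  C-C: 2 × 352 = 704
  C-H: 8 × 397 = 3176
  C=C: 1 × 593 = 593
  H-F: 1 × 587 = 587
  Σ(broken) = 5060 kJ
Bonds formed (products):
  C-C: 3 × 352 = 1056
  C-F: 1 × 498 = 498
  C-H: 9 × 397 = 3573
  Σ(formed) = 5127 kJ
ΔH = Σ(broken) − Σ(formed) = 5060 − 5127 = −67 kJ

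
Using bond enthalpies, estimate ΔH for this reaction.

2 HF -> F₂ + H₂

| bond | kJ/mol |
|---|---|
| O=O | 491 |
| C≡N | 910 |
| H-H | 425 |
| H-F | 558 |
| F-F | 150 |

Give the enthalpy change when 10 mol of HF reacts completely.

ΔH = +2705 kJ

Bonds broken (reactants):
  H-F: 2 × 558 = 1116
  Σ(broken) = 1116 kJ
Bonds formed (products):
  F-F: 1 × 150 = 150
  H-H: 1 × 425 = 425
  Σ(formed) = 575 kJ
ΔH = Σ(broken) − Σ(formed) = 1116 − 575 = +541 kJ
For 5× the reaction as written: 5 × (+541) = +2705 kJ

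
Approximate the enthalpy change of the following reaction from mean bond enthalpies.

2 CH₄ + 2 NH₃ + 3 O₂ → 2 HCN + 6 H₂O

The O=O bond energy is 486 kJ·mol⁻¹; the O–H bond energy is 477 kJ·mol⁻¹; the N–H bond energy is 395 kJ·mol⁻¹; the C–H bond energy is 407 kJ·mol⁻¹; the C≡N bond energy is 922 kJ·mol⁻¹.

Bonds broken (reactants):
  C–H: 8 × 407 = 3256
  N–H: 6 × 395 = 2370
  O=O: 3 × 486 = 1458
  Σ(broken) = 7084 kJ
Bonds formed (products):
  C≡N: 2 × 922 = 1844
  C–H: 2 × 407 = 814
  O–H: 12 × 477 = 5724
  Σ(formed) = 8382 kJ
ΔH = Σ(broken) − Σ(formed) = 7084 − 8382 = −1298 kJ

ΔH ≈ −1298 kJ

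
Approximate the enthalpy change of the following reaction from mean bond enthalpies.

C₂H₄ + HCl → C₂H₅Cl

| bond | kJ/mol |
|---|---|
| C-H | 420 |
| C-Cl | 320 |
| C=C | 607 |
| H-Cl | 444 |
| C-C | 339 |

ΔH ≈ −28 kJ

Bonds broken (reactants):
  C-H: 4 × 420 = 1680
  C=C: 1 × 607 = 607
  H-Cl: 1 × 444 = 444
  Σ(broken) = 2731 kJ
Bonds formed (products):
  C-C: 1 × 339 = 339
  C-Cl: 1 × 320 = 320
  C-H: 5 × 420 = 2100
  Σ(formed) = 2759 kJ
ΔH = Σ(broken) − Σ(formed) = 2731 − 2759 = −28 kJ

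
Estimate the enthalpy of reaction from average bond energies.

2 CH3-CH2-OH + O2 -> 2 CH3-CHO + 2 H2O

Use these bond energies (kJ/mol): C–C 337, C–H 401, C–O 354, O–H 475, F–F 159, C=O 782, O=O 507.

ΔH ≈ −497 kJ

Bonds broken (reactants):
  C–C: 2 × 337 = 674
  C–H: 10 × 401 = 4010
  C–O: 2 × 354 = 708
  O–H: 2 × 475 = 950
  O=O: 1 × 507 = 507
  Σ(broken) = 6849 kJ
Bonds formed (products):
  C–C: 2 × 337 = 674
  C–H: 8 × 401 = 3208
  C=O: 2 × 782 = 1564
  O–H: 4 × 475 = 1900
  Σ(formed) = 7346 kJ
ΔH = Σ(broken) − Σ(formed) = 6849 − 7346 = −497 kJ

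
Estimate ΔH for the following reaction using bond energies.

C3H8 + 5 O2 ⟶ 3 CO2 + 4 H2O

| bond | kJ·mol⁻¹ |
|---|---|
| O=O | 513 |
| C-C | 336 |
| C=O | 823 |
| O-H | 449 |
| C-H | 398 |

Bonds broken (reactants):
  C-C: 2 × 336 = 672
  C-H: 8 × 398 = 3184
  O=O: 5 × 513 = 2565
  Σ(broken) = 6421 kJ
Bonds formed (products):
  C=O: 6 × 823 = 4938
  O-H: 8 × 449 = 3592
  Σ(formed) = 8530 kJ
ΔH = Σ(broken) − Σ(formed) = 6421 − 8530 = −2109 kJ

ΔH ≈ −2109 kJ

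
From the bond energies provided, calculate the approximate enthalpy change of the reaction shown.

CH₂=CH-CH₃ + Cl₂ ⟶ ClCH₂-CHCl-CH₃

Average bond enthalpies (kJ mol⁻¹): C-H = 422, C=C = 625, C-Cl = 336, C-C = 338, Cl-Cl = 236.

ΔH ≈ −149 kJ

Bonds broken (reactants):
  C-C: 1 × 338 = 338
  C-H: 6 × 422 = 2532
  C=C: 1 × 625 = 625
  Cl-Cl: 1 × 236 = 236
  Σ(broken) = 3731 kJ
Bonds formed (products):
  C-C: 2 × 338 = 676
  C-Cl: 2 × 336 = 672
  C-H: 6 × 422 = 2532
  Σ(formed) = 3880 kJ
ΔH = Σ(broken) − Σ(formed) = 3731 − 3880 = −149 kJ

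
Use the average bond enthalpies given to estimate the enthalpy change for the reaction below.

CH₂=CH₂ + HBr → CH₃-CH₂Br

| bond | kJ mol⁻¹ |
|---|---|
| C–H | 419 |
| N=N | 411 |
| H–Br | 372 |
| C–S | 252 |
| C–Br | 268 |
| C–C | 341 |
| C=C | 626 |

ΔH ≈ −30 kJ

Bonds broken (reactants):
  C–H: 4 × 419 = 1676
  C=C: 1 × 626 = 626
  H–Br: 1 × 372 = 372
  Σ(broken) = 2674 kJ
Bonds formed (products):
  C–Br: 1 × 268 = 268
  C–C: 1 × 341 = 341
  C–H: 5 × 419 = 2095
  Σ(formed) = 2704 kJ
ΔH = Σ(broken) − Σ(formed) = 2674 − 2704 = −30 kJ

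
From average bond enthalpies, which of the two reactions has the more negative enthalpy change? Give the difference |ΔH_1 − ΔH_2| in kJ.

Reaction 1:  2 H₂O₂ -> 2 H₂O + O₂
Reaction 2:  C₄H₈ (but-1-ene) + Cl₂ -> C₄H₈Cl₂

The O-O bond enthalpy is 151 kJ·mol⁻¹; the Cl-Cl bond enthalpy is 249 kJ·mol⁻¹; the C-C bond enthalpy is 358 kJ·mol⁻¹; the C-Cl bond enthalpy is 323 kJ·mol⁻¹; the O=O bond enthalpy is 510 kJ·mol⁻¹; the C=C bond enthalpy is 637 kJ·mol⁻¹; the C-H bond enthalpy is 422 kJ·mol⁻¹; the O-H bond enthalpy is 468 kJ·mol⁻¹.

Reaction 1:
  Bonds broken (reactants):
    O-H: 4 × 468 = 1872
    O-O: 2 × 151 = 302
    Σ(broken) = 2174 kJ
  Bonds formed (products):
    O-H: 4 × 468 = 1872
    O=O: 1 × 510 = 510
    Σ(formed) = 2382 kJ
  ΔH_1 = 2174 − 2382 = −208 kJ
Reaction 2:
  Bonds broken (reactants):
    C-C: 2 × 358 = 716
    C-H: 8 × 422 = 3376
    C=C: 1 × 637 = 637
    Cl-Cl: 1 × 249 = 249
    Σ(broken) = 4978 kJ
  Bonds formed (products):
    C-C: 3 × 358 = 1074
    C-Cl: 2 × 323 = 646
    C-H: 8 × 422 = 3376
    Σ(formed) = 5096 kJ
  ΔH_2 = 4978 − 5096 = −118 kJ
ΔH_1 − ΔH_2 = −90 kJ, so reaction 1 has the more negative ΔH; |ΔH_1 − ΔH_2| = 90 kJ.

Reaction 1, by 90 kJ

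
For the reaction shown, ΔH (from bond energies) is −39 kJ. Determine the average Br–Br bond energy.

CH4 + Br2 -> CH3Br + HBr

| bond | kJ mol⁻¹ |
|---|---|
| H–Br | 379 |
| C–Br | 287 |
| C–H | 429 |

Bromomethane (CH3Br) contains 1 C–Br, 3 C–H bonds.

D(Br–Br) ≈ 198 kJ/mol

Let D be the Br–Br bond energy.
Σ(broken) = 1×D + 4×429 = 1716 + D
Σ(formed) = 1×287 + 3×429 + 1×379 = 1953
ΔH = Σ(broken) − Σ(formed) = (1716 + D) − (1953) = −237 + D
Setting this equal to −39 kJ gives D = 198 kJ/mol.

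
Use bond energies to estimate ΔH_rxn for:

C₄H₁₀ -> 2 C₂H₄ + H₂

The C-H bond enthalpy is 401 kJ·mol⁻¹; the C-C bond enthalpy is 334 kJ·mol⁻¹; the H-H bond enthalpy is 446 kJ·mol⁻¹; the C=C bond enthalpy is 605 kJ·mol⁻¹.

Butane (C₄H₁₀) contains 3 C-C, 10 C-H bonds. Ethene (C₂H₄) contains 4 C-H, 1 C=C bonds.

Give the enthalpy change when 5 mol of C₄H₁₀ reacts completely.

Bonds broken (reactants):
  C-C: 3 × 334 = 1002
  C-H: 10 × 401 = 4010
  Σ(broken) = 5012 kJ
Bonds formed (products):
  C-H: 8 × 401 = 3208
  C=C: 2 × 605 = 1210
  H-H: 1 × 446 = 446
  Σ(formed) = 4864 kJ
ΔH = Σ(broken) − Σ(formed) = 5012 − 4864 = +148 kJ
For 5× the reaction as written: 5 × (+148) = +740 kJ

ΔH = +740 kJ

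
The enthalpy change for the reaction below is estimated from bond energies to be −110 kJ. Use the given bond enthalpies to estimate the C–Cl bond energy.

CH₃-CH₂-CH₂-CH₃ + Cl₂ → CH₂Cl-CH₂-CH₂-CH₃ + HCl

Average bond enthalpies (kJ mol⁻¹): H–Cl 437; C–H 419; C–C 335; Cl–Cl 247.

D(C–Cl) ≈ 339 kJ/mol

Let D be the C–Cl bond energy.
Σ(broken) = 3×335 + 10×419 + 1×247 = 5442
Σ(formed) = 3×335 + 1×D + 9×419 + 1×437 = 5213 + D
ΔH = Σ(broken) − Σ(formed) = (5442) − (5213 + D) = +229 − D
Setting this equal to −110 kJ gives D = 339 kJ/mol.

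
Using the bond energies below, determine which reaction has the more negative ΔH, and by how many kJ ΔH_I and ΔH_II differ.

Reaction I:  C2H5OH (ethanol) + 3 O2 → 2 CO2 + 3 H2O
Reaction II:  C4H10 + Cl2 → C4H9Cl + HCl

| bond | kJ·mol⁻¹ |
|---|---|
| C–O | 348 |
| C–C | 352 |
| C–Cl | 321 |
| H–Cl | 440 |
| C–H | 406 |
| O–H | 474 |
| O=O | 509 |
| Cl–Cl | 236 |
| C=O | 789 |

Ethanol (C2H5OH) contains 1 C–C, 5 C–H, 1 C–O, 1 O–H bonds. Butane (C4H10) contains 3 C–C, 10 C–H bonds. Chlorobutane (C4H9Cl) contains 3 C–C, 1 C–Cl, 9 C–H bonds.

Reaction I, by 1150 kJ

Reaction I:
  Bonds broken (reactants):
    C–C: 1 × 352 = 352
    C–H: 5 × 406 = 2030
    C–O: 1 × 348 = 348
    O–H: 1 × 474 = 474
    O=O: 3 × 509 = 1527
    Σ(broken) = 4731 kJ
  Bonds formed (products):
    C=O: 4 × 789 = 3156
    O–H: 6 × 474 = 2844
    Σ(formed) = 6000 kJ
  ΔH_I = 4731 − 6000 = −1269 kJ
Reaction II:
  Bonds broken (reactants):
    C–C: 3 × 352 = 1056
    C–H: 10 × 406 = 4060
    Cl–Cl: 1 × 236 = 236
    Σ(broken) = 5352 kJ
  Bonds formed (products):
    C–C: 3 × 352 = 1056
    C–Cl: 1 × 321 = 321
    C–H: 9 × 406 = 3654
    H–Cl: 1 × 440 = 440
    Σ(formed) = 5471 kJ
  ΔH_II = 5352 − 5471 = −119 kJ
ΔH_I − ΔH_II = −1150 kJ, so reaction I has the more negative ΔH; |ΔH_I − ΔH_II| = 1150 kJ.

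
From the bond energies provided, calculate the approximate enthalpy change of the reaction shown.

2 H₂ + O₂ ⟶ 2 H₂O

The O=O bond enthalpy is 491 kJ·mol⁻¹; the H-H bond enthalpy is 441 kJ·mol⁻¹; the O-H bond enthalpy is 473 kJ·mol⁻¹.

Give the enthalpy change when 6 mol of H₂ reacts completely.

Bonds broken (reactants):
  H-H: 2 × 441 = 882
  O=O: 1 × 491 = 491
  Σ(broken) = 1373 kJ
Bonds formed (products):
  O-H: 4 × 473 = 1892
  Σ(formed) = 1892 kJ
ΔH = Σ(broken) − Σ(formed) = 1373 − 1892 = −519 kJ
For 3× the reaction as written: 3 × (−519) = −1557 kJ

ΔH = −1557 kJ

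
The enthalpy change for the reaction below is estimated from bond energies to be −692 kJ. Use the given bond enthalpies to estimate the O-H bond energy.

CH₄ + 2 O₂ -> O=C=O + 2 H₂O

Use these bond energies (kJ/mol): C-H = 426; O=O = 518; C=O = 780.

D(O-H) ≈ 468 kJ/mol

Let D be the O-H bond energy.
Σ(broken) = 4×426 + 2×518 = 2740
Σ(formed) = 2×780 + 4×D = 1560 + 4D
ΔH = Σ(broken) − Σ(formed) = (2740) − (1560 + 4D) = +1180 − 4D
Setting this equal to −692 kJ gives 4D = 1872, so D = 468 kJ/mol.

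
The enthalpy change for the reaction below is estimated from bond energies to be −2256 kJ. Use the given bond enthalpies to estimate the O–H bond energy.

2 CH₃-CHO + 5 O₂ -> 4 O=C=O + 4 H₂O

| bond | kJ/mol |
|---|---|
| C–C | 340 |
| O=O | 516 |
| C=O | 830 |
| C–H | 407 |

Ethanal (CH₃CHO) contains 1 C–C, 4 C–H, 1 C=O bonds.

D(O–H) ≈ 474 kJ/mol

Let D be the O–H bond energy.
Σ(broken) = 2×340 + 8×407 + 2×830 + 5×516 = 8176
Σ(formed) = 8×830 + 8×D = 6640 + 8D
ΔH = Σ(broken) − Σ(formed) = (8176) − (6640 + 8D) = +1536 − 8D
Setting this equal to −2256 kJ gives 8D = 3792, so D = 474 kJ/mol.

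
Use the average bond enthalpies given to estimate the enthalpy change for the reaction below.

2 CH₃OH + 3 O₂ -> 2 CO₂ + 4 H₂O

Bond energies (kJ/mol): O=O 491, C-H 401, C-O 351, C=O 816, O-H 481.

Bonds broken (reactants):
  C-H: 6 × 401 = 2406
  C-O: 2 × 351 = 702
  O-H: 2 × 481 = 962
  O=O: 3 × 491 = 1473
  Σ(broken) = 5543 kJ
Bonds formed (products):
  C=O: 4 × 816 = 3264
  O-H: 8 × 481 = 3848
  Σ(formed) = 7112 kJ
ΔH = Σ(broken) − Σ(formed) = 5543 − 7112 = −1569 kJ

ΔH ≈ −1569 kJ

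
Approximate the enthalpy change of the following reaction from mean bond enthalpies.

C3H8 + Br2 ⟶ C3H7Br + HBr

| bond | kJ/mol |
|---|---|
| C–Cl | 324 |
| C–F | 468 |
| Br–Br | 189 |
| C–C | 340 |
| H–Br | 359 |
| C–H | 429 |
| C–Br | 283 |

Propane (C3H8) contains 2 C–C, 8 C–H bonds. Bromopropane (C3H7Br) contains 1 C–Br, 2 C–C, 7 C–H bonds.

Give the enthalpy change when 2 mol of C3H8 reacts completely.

Bonds broken (reactants):
  Br–Br: 1 × 189 = 189
  C–C: 2 × 340 = 680
  C–H: 8 × 429 = 3432
  Σ(broken) = 4301 kJ
Bonds formed (products):
  C–Br: 1 × 283 = 283
  C–C: 2 × 340 = 680
  C–H: 7 × 429 = 3003
  H–Br: 1 × 359 = 359
  Σ(formed) = 4325 kJ
ΔH = Σ(broken) − Σ(formed) = 4301 − 4325 = −24 kJ
For 2× the reaction as written: 2 × (−24) = −48 kJ

ΔH = −48 kJ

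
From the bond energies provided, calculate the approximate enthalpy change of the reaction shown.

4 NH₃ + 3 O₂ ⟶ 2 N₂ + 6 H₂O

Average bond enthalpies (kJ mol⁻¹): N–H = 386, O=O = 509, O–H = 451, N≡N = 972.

Bonds broken (reactants):
  N–H: 12 × 386 = 4632
  O=O: 3 × 509 = 1527
  Σ(broken) = 6159 kJ
Bonds formed (products):
  N≡N: 2 × 972 = 1944
  O–H: 12 × 451 = 5412
  Σ(formed) = 7356 kJ
ΔH = Σ(broken) − Σ(formed) = 6159 − 7356 = −1197 kJ

ΔH ≈ −1197 kJ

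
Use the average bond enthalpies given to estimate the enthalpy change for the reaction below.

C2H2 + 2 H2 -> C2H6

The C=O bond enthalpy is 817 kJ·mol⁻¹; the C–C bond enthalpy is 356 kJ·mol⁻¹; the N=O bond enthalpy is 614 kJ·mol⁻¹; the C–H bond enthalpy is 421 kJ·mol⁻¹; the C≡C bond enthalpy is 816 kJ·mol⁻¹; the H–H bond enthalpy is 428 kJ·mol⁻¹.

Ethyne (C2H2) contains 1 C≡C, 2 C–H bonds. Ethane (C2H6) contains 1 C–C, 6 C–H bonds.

ΔH ≈ −368 kJ

Bonds broken (reactants):
  C≡C: 1 × 816 = 816
  C–H: 2 × 421 = 842
  H–H: 2 × 428 = 856
  Σ(broken) = 2514 kJ
Bonds formed (products):
  C–C: 1 × 356 = 356
  C–H: 6 × 421 = 2526
  Σ(formed) = 2882 kJ
ΔH = Σ(broken) − Σ(formed) = 2514 − 2882 = −368 kJ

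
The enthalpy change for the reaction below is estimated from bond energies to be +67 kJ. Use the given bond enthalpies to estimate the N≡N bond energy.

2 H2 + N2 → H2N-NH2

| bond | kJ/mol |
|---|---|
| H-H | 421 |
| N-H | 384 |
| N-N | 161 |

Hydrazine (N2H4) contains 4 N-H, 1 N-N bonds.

Let D be the N≡N bond energy.
Σ(broken) = 2×421 + 1×D = 842 + D
Σ(formed) = 4×384 + 1×161 = 1697
ΔH = Σ(broken) − Σ(formed) = (842 + D) − (1697) = −855 + D
Setting this equal to +67 kJ gives D = 922 kJ/mol.

D(N≡N) ≈ 922 kJ/mol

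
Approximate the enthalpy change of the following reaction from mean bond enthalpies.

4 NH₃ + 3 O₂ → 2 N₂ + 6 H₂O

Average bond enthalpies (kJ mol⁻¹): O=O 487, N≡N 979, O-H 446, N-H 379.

Bonds broken (reactants):
  N-H: 12 × 379 = 4548
  O=O: 3 × 487 = 1461
  Σ(broken) = 6009 kJ
Bonds formed (products):
  N≡N: 2 × 979 = 1958
  O-H: 12 × 446 = 5352
  Σ(formed) = 7310 kJ
ΔH = Σ(broken) − Σ(formed) = 6009 − 7310 = −1301 kJ

ΔH ≈ −1301 kJ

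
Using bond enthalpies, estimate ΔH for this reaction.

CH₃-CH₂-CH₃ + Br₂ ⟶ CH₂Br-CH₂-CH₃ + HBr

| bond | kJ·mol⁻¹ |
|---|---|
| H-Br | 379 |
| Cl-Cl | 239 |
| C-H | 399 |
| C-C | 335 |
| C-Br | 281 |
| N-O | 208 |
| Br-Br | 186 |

ΔH ≈ −75 kJ

Bonds broken (reactants):
  Br-Br: 1 × 186 = 186
  C-C: 2 × 335 = 670
  C-H: 8 × 399 = 3192
  Σ(broken) = 4048 kJ
Bonds formed (products):
  C-Br: 1 × 281 = 281
  C-C: 2 × 335 = 670
  C-H: 7 × 399 = 2793
  H-Br: 1 × 379 = 379
  Σ(formed) = 4123 kJ
ΔH = Σ(broken) − Σ(formed) = 4048 − 4123 = −75 kJ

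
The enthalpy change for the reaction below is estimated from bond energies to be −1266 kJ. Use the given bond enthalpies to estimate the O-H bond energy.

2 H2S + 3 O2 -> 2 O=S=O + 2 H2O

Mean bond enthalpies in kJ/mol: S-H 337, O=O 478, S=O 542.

Let D be the O-H bond energy.
Σ(broken) = 3×478 + 4×337 = 2782
Σ(formed) = 4×D + 4×542 = 2168 + 4D
ΔH = Σ(broken) − Σ(formed) = (2782) − (2168 + 4D) = +614 − 4D
Setting this equal to −1266 kJ gives 4D = 1880, so D = 470 kJ/mol.

D(O-H) ≈ 470 kJ/mol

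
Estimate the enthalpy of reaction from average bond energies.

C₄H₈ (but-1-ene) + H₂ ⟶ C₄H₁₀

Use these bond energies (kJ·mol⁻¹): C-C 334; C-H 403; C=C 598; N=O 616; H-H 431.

Bonds broken (reactants):
  C-C: 2 × 334 = 668
  C-H: 8 × 403 = 3224
  C=C: 1 × 598 = 598
  H-H: 1 × 431 = 431
  Σ(broken) = 4921 kJ
Bonds formed (products):
  C-C: 3 × 334 = 1002
  C-H: 10 × 403 = 4030
  Σ(formed) = 5032 kJ
ΔH = Σ(broken) − Σ(formed) = 4921 − 5032 = −111 kJ

ΔH ≈ −111 kJ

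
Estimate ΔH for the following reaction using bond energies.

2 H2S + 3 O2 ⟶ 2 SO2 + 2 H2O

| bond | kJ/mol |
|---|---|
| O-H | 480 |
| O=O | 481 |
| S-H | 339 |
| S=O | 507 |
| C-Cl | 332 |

Bonds broken (reactants):
  O=O: 3 × 481 = 1443
  S-H: 4 × 339 = 1356
  Σ(broken) = 2799 kJ
Bonds formed (products):
  O-H: 4 × 480 = 1920
  S=O: 4 × 507 = 2028
  Σ(formed) = 3948 kJ
ΔH = Σ(broken) − Σ(formed) = 2799 − 3948 = −1149 kJ

ΔH ≈ −1149 kJ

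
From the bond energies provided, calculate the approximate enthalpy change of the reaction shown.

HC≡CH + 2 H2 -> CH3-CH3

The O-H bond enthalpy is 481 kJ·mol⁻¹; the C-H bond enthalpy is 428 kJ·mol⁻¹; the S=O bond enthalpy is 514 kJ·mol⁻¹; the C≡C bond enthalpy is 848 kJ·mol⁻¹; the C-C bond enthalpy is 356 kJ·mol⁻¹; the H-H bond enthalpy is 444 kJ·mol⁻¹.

Bonds broken (reactants):
  C≡C: 1 × 848 = 848
  C-H: 2 × 428 = 856
  H-H: 2 × 444 = 888
  Σ(broken) = 2592 kJ
Bonds formed (products):
  C-C: 1 × 356 = 356
  C-H: 6 × 428 = 2568
  Σ(formed) = 2924 kJ
ΔH = Σ(broken) − Σ(formed) = 2592 − 2924 = −332 kJ

ΔH ≈ −332 kJ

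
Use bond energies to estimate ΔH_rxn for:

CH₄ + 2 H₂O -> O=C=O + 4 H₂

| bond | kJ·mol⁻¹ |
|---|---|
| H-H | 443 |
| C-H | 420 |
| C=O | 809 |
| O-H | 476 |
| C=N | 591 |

ΔH ≈ +194 kJ

Bonds broken (reactants):
  C-H: 4 × 420 = 1680
  O-H: 4 × 476 = 1904
  Σ(broken) = 3584 kJ
Bonds formed (products):
  C=O: 2 × 809 = 1618
  H-H: 4 × 443 = 1772
  Σ(formed) = 3390 kJ
ΔH = Σ(broken) − Σ(formed) = 3584 − 3390 = +194 kJ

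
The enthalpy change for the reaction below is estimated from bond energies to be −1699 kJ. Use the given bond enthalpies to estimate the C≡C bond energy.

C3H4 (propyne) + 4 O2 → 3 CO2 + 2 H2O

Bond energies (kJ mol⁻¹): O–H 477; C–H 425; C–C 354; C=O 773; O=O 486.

D(C≡C) ≈ 849 kJ/mol

Let D be the C≡C bond energy.
Σ(broken) = 1×D + 1×354 + 4×425 + 4×486 = 3998 + D
Σ(formed) = 6×773 + 4×477 = 6546
ΔH = Σ(broken) − Σ(formed) = (3998 + D) − (6546) = −2548 + D
Setting this equal to −1699 kJ gives D = 849 kJ/mol.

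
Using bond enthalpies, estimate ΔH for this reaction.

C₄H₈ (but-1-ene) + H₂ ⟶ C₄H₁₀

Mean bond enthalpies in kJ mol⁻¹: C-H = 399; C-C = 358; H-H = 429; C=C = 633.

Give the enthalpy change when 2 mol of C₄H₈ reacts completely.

ΔH = −188 kJ

Bonds broken (reactants):
  C-C: 2 × 358 = 716
  C-H: 8 × 399 = 3192
  C=C: 1 × 633 = 633
  H-H: 1 × 429 = 429
  Σ(broken) = 4970 kJ
Bonds formed (products):
  C-C: 3 × 358 = 1074
  C-H: 10 × 399 = 3990
  Σ(formed) = 5064 kJ
ΔH = Σ(broken) − Σ(formed) = 4970 − 5064 = −94 kJ
For 2× the reaction as written: 2 × (−94) = −188 kJ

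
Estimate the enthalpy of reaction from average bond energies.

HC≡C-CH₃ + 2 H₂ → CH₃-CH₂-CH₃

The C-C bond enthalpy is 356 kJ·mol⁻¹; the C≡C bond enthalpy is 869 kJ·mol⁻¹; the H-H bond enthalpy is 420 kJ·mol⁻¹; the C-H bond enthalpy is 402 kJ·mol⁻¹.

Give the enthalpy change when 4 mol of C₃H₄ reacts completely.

ΔH = −1020 kJ

Bonds broken (reactants):
  C≡C: 1 × 869 = 869
  C-C: 1 × 356 = 356
  C-H: 4 × 402 = 1608
  H-H: 2 × 420 = 840
  Σ(broken) = 3673 kJ
Bonds formed (products):
  C-C: 2 × 356 = 712
  C-H: 8 × 402 = 3216
  Σ(formed) = 3928 kJ
ΔH = Σ(broken) − Σ(formed) = 3673 − 3928 = −255 kJ
For 4× the reaction as written: 4 × (−255) = −1020 kJ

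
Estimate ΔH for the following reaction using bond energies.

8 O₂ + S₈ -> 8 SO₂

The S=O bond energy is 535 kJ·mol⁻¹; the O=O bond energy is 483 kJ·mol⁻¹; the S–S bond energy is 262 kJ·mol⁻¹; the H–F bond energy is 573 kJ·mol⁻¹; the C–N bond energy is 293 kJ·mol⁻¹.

ΔH ≈ −2600 kJ

Bonds broken (reactants):
  O=O: 8 × 483 = 3864
  S–S: 8 × 262 = 2096
  Σ(broken) = 5960 kJ
Bonds formed (products):
  S=O: 16 × 535 = 8560
  Σ(formed) = 8560 kJ
ΔH = Σ(broken) − Σ(formed) = 5960 − 8560 = −2600 kJ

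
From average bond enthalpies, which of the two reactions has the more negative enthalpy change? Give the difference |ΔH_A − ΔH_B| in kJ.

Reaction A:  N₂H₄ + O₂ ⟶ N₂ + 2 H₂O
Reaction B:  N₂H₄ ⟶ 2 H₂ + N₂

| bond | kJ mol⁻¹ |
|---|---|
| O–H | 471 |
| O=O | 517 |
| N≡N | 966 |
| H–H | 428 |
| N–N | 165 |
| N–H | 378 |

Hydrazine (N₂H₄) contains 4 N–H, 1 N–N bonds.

Reaction A:
  Bonds broken (reactants):
    N–H: 4 × 378 = 1512
    N–N: 1 × 165 = 165
    O=O: 1 × 517 = 517
    Σ(broken) = 2194 kJ
  Bonds formed (products):
    N≡N: 1 × 966 = 966
    O–H: 4 × 471 = 1884
    Σ(formed) = 2850 kJ
  ΔH_A = 2194 − 2850 = −656 kJ
Reaction B:
  Bonds broken (reactants):
    N–H: 4 × 378 = 1512
    N–N: 1 × 165 = 165
    Σ(broken) = 1677 kJ
  Bonds formed (products):
    H–H: 2 × 428 = 856
    N≡N: 1 × 966 = 966
    Σ(formed) = 1822 kJ
  ΔH_B = 1677 − 1822 = −145 kJ
ΔH_A − ΔH_B = −511 kJ, so reaction A has the more negative ΔH; |ΔH_A − ΔH_B| = 511 kJ.

Reaction A, by 511 kJ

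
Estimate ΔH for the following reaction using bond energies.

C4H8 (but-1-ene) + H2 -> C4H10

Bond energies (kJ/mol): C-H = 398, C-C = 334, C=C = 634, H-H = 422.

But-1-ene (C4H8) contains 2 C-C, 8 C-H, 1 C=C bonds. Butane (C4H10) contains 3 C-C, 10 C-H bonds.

Bonds broken (reactants):
  C-C: 2 × 334 = 668
  C-H: 8 × 398 = 3184
  C=C: 1 × 634 = 634
  H-H: 1 × 422 = 422
  Σ(broken) = 4908 kJ
Bonds formed (products):
  C-C: 3 × 334 = 1002
  C-H: 10 × 398 = 3980
  Σ(formed) = 4982 kJ
ΔH = Σ(broken) − Σ(formed) = 4908 − 4982 = −74 kJ

ΔH ≈ −74 kJ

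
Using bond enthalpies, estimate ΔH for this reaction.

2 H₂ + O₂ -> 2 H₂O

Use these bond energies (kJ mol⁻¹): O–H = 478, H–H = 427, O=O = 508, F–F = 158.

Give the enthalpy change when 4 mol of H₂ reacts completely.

ΔH = −1100 kJ

Bonds broken (reactants):
  H–H: 2 × 427 = 854
  O=O: 1 × 508 = 508
  Σ(broken) = 1362 kJ
Bonds formed (products):
  O–H: 4 × 478 = 1912
  Σ(formed) = 1912 kJ
ΔH = Σ(broken) − Σ(formed) = 1362 − 1912 = −550 kJ
For 2× the reaction as written: 2 × (−550) = −1100 kJ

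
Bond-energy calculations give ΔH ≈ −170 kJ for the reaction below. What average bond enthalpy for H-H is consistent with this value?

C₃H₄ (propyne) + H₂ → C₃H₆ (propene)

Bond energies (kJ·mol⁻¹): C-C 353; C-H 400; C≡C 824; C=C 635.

Let D be the H-H bond energy.
Σ(broken) = 1×824 + 1×353 + 4×400 + 1×D = 2777 + D
Σ(formed) = 1×353 + 6×400 + 1×635 = 3388
ΔH = Σ(broken) − Σ(formed) = (2777 + D) − (3388) = −611 + D
Setting this equal to −170 kJ gives D = 441 kJ/mol.

D(H-H) ≈ 441 kJ/mol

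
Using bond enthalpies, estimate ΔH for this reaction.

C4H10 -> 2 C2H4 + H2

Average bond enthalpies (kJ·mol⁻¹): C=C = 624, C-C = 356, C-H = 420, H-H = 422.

ΔH ≈ +238 kJ

Bonds broken (reactants):
  C-C: 3 × 356 = 1068
  C-H: 10 × 420 = 4200
  Σ(broken) = 5268 kJ
Bonds formed (products):
  C-H: 8 × 420 = 3360
  C=C: 2 × 624 = 1248
  H-H: 1 × 422 = 422
  Σ(formed) = 5030 kJ
ΔH = Σ(broken) − Σ(formed) = 5268 − 5030 = +238 kJ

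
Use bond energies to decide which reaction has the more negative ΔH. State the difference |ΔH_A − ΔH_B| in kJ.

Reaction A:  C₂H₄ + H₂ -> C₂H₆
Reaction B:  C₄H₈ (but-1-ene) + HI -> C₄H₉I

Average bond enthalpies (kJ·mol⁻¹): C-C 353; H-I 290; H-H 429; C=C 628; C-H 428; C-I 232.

Reaction A, by 57 kJ

Reaction A:
  Bonds broken (reactants):
    C-H: 4 × 428 = 1712
    C=C: 1 × 628 = 628
    H-H: 1 × 429 = 429
    Σ(broken) = 2769 kJ
  Bonds formed (products):
    C-C: 1 × 353 = 353
    C-H: 6 × 428 = 2568
    Σ(formed) = 2921 kJ
  ΔH_A = 2769 − 2921 = −152 kJ
Reaction B:
  Bonds broken (reactants):
    C-C: 2 × 353 = 706
    C-H: 8 × 428 = 3424
    C=C: 1 × 628 = 628
    H-I: 1 × 290 = 290
    Σ(broken) = 5048 kJ
  Bonds formed (products):
    C-C: 3 × 353 = 1059
    C-H: 9 × 428 = 3852
    C-I: 1 × 232 = 232
    Σ(formed) = 5143 kJ
  ΔH_B = 5048 − 5143 = −95 kJ
ΔH_A − ΔH_B = −57 kJ, so reaction A has the more negative ΔH; |ΔH_A − ΔH_B| = 57 kJ.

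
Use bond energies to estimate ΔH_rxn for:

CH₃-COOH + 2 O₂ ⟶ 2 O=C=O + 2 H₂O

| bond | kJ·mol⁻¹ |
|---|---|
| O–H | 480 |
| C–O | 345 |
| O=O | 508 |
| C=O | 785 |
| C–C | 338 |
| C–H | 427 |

Bonds broken (reactants):
  C–C: 1 × 338 = 338
  C–H: 3 × 427 = 1281
  C–O: 1 × 345 = 345
  C=O: 1 × 785 = 785
  O–H: 1 × 480 = 480
  O=O: 2 × 508 = 1016
  Σ(broken) = 4245 kJ
Bonds formed (products):
  C=O: 4 × 785 = 3140
  O–H: 4 × 480 = 1920
  Σ(formed) = 5060 kJ
ΔH = Σ(broken) − Σ(formed) = 4245 − 5060 = −815 kJ

ΔH ≈ −815 kJ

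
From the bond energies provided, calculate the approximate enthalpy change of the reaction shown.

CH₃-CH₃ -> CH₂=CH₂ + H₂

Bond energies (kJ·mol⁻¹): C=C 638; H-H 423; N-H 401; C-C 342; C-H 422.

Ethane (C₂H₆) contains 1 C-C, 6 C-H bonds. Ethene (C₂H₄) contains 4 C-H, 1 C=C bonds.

ΔH ≈ +125 kJ

Bonds broken (reactants):
  C-C: 1 × 342 = 342
  C-H: 6 × 422 = 2532
  Σ(broken) = 2874 kJ
Bonds formed (products):
  C-H: 4 × 422 = 1688
  C=C: 1 × 638 = 638
  H-H: 1 × 423 = 423
  Σ(formed) = 2749 kJ
ΔH = Σ(broken) − Σ(formed) = 2874 − 2749 = +125 kJ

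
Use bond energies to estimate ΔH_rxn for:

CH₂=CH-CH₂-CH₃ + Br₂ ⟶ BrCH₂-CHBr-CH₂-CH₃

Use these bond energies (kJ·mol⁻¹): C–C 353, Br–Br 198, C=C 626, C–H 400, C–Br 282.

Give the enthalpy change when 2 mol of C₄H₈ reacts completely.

ΔH = −186 kJ

Bonds broken (reactants):
  Br–Br: 1 × 198 = 198
  C–C: 2 × 353 = 706
  C–H: 8 × 400 = 3200
  C=C: 1 × 626 = 626
  Σ(broken) = 4730 kJ
Bonds formed (products):
  C–Br: 2 × 282 = 564
  C–C: 3 × 353 = 1059
  C–H: 8 × 400 = 3200
  Σ(formed) = 4823 kJ
ΔH = Σ(broken) − Σ(formed) = 4730 − 4823 = −93 kJ
For 2× the reaction as written: 2 × (−93) = −186 kJ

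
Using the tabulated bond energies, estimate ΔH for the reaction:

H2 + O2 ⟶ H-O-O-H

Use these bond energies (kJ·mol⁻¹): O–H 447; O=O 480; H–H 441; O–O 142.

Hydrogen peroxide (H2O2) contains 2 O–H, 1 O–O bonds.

ΔH ≈ −115 kJ

Bonds broken (reactants):
  H–H: 1 × 441 = 441
  O=O: 1 × 480 = 480
  Σ(broken) = 921 kJ
Bonds formed (products):
  O–H: 2 × 447 = 894
  O–O: 1 × 142 = 142
  Σ(formed) = 1036 kJ
ΔH = Σ(broken) − Σ(formed) = 921 − 1036 = −115 kJ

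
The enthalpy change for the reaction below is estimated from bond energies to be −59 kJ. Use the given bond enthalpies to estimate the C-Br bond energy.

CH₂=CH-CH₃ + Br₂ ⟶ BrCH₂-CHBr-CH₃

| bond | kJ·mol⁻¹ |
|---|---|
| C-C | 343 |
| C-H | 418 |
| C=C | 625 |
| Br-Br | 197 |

D(C-Br) ≈ 269 kJ/mol

Let D be the C-Br bond energy.
Σ(broken) = 1×197 + 1×343 + 6×418 + 1×625 = 3673
Σ(formed) = 2×D + 2×343 + 6×418 = 3194 + 2D
ΔH = Σ(broken) − Σ(formed) = (3673) − (3194 + 2D) = +479 − 2D
Setting this equal to −59 kJ gives 2D = 538, so D = 269 kJ/mol.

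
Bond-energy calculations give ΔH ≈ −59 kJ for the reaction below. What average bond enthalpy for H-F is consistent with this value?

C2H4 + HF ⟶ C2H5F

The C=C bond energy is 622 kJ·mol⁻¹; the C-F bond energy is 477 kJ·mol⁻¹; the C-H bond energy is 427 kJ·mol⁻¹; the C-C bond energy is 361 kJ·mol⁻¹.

Let D be the H-F bond energy.
Σ(broken) = 4×427 + 1×622 + 1×D = 2330 + D
Σ(formed) = 1×361 + 1×477 + 5×427 = 2973
ΔH = Σ(broken) − Σ(formed) = (2330 + D) − (2973) = −643 + D
Setting this equal to −59 kJ gives D = 584 kJ/mol.

D(H-F) ≈ 584 kJ/mol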